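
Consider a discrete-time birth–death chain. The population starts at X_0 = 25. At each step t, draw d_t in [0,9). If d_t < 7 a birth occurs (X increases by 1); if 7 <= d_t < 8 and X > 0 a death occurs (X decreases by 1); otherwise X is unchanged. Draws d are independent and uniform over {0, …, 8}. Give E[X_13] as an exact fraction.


X can drop by at most 1 per step and X_0 = 25 > T = 13, so X_t >= 25 − t >= 12 > 0 for every t <= 13: the floor at 0 (the 'and X > 0' condition) never binds. Hence X_13 = X_0 + Σ_{t<13} Y_t with i.i.d. increments Y_t = y(d_t) ∈ {+1, −1, 0}.
Outcome values over d=0..8: [1, 1, 1, 1, 1, 1, 1, -1, 0]
Σy = 6, Σy² = 8, M = 9
μ = 6/9 = 2/3,  σ² = 8/9 − (2/3)² = 4/9
E[X_13] = 25 + 13·(2/3) = 101/3

101/3


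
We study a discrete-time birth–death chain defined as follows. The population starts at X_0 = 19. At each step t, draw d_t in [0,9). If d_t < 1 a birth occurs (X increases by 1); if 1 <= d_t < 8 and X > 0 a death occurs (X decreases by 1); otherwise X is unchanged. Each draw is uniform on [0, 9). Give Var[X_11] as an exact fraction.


44/9

X can drop by at most 1 per step and X_0 = 19 > T = 11, so X_t >= 19 − t >= 8 > 0 for every t <= 11: the floor at 0 (the 'and X > 0' condition) never binds. Hence X_11 = X_0 + Σ_{t<11} Y_t with i.i.d. increments Y_t = y(d_t) ∈ {+1, −1, 0}.
Outcome values over d=0..8: [1, -1, -1, -1, -1, -1, -1, -1, 0]
Σy = -6, Σy² = 8, M = 9
μ = -6/9 = -2/3,  σ² = 8/9 − (-2/3)² = 4/9
Independent increments: Var[X_11] = 11·σ² = 11·(4/9) = 44/9


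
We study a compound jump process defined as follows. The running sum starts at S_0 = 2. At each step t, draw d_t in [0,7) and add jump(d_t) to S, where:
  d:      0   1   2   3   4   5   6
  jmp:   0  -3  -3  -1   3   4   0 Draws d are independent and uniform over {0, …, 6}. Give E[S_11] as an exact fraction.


Outcome values over d=0..6: [0, -3, -3, -1, 3, 4, 0]
Σy = 0, Σy² = 44, M = 7
μ = 0/7 = 0,  σ² = 44/7 − (0)² = 44/7
E[S_11] = 2 + 11·(0) = 2

2


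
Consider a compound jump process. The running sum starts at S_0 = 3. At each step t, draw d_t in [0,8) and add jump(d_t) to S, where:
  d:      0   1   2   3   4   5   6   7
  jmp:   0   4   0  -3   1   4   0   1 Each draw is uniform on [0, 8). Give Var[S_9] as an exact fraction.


Outcome values over d=0..7: [0, 4, 0, -3, 1, 4, 0, 1]
Σy = 7, Σy² = 43, M = 8
μ = 7/8 = 7/8,  σ² = 43/8 − (7/8)² = 295/64
Independent increments: Var[S_9] = 9·σ² = 9·(295/64) = 2655/64

2655/64


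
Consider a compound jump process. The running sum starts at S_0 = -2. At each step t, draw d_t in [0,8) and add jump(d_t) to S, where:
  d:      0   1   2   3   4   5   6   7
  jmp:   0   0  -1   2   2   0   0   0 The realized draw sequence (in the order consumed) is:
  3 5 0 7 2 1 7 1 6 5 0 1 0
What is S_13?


t=0: S=-2, d=3, jump=2, S_1=0
t=1: S=0, d=5, jump=0, S_2=0
t=2: S=0, d=0, jump=0, S_3=0
t=3: S=0, d=7, jump=0, S_4=0
t=4: S=0, d=2, jump=-1, S_5=-1
t=5: S=-1, d=1, jump=0, S_6=-1
t=6: S=-1, d=7, jump=0, S_7=-1
t=7: S=-1, d=1, jump=0, S_8=-1
t=8: S=-1, d=6, jump=0, S_9=-1
t=9: S=-1, d=5, jump=0, S_10=-1
t=10: S=-1, d=0, jump=0, S_11=-1
t=11: S=-1, d=1, jump=0, S_12=-1
t=12: S=-1, d=0, jump=0, S_13=-1

-1


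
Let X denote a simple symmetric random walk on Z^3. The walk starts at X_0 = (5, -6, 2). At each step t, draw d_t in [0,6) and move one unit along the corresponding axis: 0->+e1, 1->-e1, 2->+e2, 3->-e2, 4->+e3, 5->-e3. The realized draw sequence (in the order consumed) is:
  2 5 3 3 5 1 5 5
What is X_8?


t=0: X=(5, -6, 2), d=2 → +e2, X_1=(5, -5, 2)
t=1: X=(5, -5, 2), d=5 → -e3, X_2=(5, -5, 1)
t=2: X=(5, -5, 1), d=3 → -e2, X_3=(5, -6, 1)
t=3: X=(5, -6, 1), d=3 → -e2, X_4=(5, -7, 1)
t=4: X=(5, -7, 1), d=5 → -e3, X_5=(5, -7, 0)
t=5: X=(5, -7, 0), d=1 → -e1, X_6=(4, -7, 0)
t=6: X=(4, -7, 0), d=5 → -e3, X_7=(4, -7, -1)
t=7: X=(4, -7, -1), d=5 → -e3, X_8=(4, -7, -2)

(4, -7, -2)


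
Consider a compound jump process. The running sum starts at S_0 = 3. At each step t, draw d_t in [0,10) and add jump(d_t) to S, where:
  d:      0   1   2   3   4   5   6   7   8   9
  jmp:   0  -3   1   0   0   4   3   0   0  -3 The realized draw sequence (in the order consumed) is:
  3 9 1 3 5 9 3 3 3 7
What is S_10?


-2

t=0: S=3, d=3, jump=0, S_1=3
t=1: S=3, d=9, jump=-3, S_2=0
t=2: S=0, d=1, jump=-3, S_3=-3
t=3: S=-3, d=3, jump=0, S_4=-3
t=4: S=-3, d=5, jump=4, S_5=1
t=5: S=1, d=9, jump=-3, S_6=-2
t=6: S=-2, d=3, jump=0, S_7=-2
t=7: S=-2, d=3, jump=0, S_8=-2
t=8: S=-2, d=3, jump=0, S_9=-2
t=9: S=-2, d=7, jump=0, S_10=-2


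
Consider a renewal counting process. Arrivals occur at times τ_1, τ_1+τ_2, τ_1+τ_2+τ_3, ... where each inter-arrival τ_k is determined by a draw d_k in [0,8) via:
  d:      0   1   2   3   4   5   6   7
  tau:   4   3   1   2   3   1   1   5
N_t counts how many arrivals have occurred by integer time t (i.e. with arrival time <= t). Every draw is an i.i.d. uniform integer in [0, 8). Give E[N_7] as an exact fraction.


5567203/2097152

Inter-arrival values over d=0..7: [4, 3, 1, 2, 3, 1, 1, 5]
Each d has probability 1/8, so the pmf of τ is: f(1) = 3/8, f(2) = 1/8, f(3) = 1/4, f(4) = 1/8, f(5) = 1/8
Renewal equation for m(n) = E[N_n]: condition on τ_1 = k (if k <= n, one arrival plus a fresh copy on the remaining n−k steps): m(n) = F(n) + Σ_{k<=n} f(k)·m(n−k), where F(n) = P(τ <= n) and m(0) = 0
m(1) = F(1) = 3/8
m(2) = F(2) + f(1)·m(1) = 1/2 + 3/8·3/8 = 41/64
m(3) = F(3) + f(1)·m(2) + f(2)·m(1) = 3/4 + 3/8·41/64 + 1/8·3/8 = 531/512
m(4) = F(4) + f(1)·m(3) + f(2)·m(2) + f(3)·m(1) = 7/8 + 3/8·531/512 + 1/8·41/64 + 1/4·3/8 = 5889/4096
m(5) = F(5) + f(1)·m(4) + f(2)·m(3) + f(3)·m(2) + f(4)·m(1) = 1 + 3/8·5889/4096 + 1/8·531/512 + 1/4·41/64 + 1/8·3/8 = 61467/32768
m(6) = F(6) + f(1)·m(5) + f(2)·m(4) + f(3)·m(3) + f(4)·m(2) + f(5)·m(1) = 1 + 3/8·61467/32768 + 1/8·5889/4096 + 1/4·531/512 + 1/8·41/64 + 1/8·3/8 = 594905/262144
m(7) = F(7) + f(1)·m(6) + f(2)·m(5) + f(3)·m(4) + f(4)·m(3) + f(5)·m(2) = 1 + 3/8·594905/262144 + 1/8·61467/32768 + 1/4·5889/4096 + 1/8·531/512 + 1/8·41/64 = 5567203/2097152
E[N_7] = m(7) = 5567203/2097152


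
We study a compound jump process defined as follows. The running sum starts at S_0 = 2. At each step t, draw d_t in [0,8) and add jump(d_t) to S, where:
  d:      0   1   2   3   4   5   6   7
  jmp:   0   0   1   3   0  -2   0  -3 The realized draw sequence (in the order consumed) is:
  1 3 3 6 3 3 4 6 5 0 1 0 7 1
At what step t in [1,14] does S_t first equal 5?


2

t=0: S=2, d=1, jump=0, S_1=2
t=1: S=2, d=3, jump=3, S_2=5
t=2: S=5, d=3, jump=3, S_3=8
t=3: S=8, d=6, jump=0, S_4=8
t=4: S=8, d=3, jump=3, S_5=11
t=5: S=11, d=3, jump=3, S_6=14
t=6: S=14, d=4, jump=0, S_7=14
t=7: S=14, d=6, jump=0, S_8=14
t=8: S=14, d=5, jump=-2, S_9=12
t=9: S=12, d=0, jump=0, S_10=12
t=10: S=12, d=1, jump=0, S_11=12
t=11: S=12, d=0, jump=0, S_12=12
t=12: S=12, d=7, jump=-3, S_13=9
t=13: S=9, d=1, jump=0, S_14=9


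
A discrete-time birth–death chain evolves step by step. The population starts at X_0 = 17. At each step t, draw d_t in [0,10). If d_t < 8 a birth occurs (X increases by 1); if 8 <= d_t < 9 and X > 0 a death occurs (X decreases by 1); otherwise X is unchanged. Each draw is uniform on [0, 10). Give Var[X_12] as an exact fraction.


X can drop by at most 1 per step and X_0 = 17 > T = 12, so X_t >= 17 − t >= 5 > 0 for every t <= 12: the floor at 0 (the 'and X > 0' condition) never binds. Hence X_12 = X_0 + Σ_{t<12} Y_t with i.i.d. increments Y_t = y(d_t) ∈ {+1, −1, 0}.
Outcome values over d=0..9: [1, 1, 1, 1, 1, 1, 1, 1, -1, 0]
Σy = 7, Σy² = 9, M = 10
μ = 7/10 = 7/10,  σ² = 9/10 − (7/10)² = 41/100
Independent increments: Var[X_12] = 12·σ² = 12·(41/100) = 123/25

123/25


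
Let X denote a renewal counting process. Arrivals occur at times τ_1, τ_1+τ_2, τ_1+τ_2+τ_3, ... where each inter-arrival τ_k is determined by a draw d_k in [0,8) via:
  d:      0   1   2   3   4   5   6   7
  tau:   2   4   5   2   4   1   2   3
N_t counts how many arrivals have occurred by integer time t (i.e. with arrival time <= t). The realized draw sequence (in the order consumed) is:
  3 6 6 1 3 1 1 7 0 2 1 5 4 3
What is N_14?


5

draw d_1=3: τ_1=2, arrival time A_1=2
draw d_2=6: τ_2=2, arrival time A_2=4
draw d_3=6: τ_3=2, arrival time A_3=6
draw d_4=1: τ_4=4, arrival time A_4=10
draw d_5=3: τ_5=2, arrival time A_5=12
draw d_6=1: τ_6=4, arrival time A_6=16
draw d_7=1: τ_7=4, arrival time A_7=20
draw d_8=7: τ_8=3, arrival time A_8=23
draw d_9=0: τ_9=2, arrival time A_9=25
draw d_10=2: τ_10=5, arrival time A_10=30
draw d_11=1: τ_11=4, arrival time A_11=34
draw d_12=5: τ_12=1, arrival time A_12=35
draw d_13=4: τ_13=4, arrival time A_13=39
draw d_14=3: τ_14=2, arrival time A_14=41
N_t over t=0..14: 0:0 1:0 2:1 3:1 4:2 5:2 6:3 7:3 8:3 9:3 10:4 11:4 12:5 13:5 14:5


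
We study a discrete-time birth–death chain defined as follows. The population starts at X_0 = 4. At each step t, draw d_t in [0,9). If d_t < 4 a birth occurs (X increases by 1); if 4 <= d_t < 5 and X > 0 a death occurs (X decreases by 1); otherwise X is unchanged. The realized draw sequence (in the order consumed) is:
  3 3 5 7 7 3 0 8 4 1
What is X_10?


t=0: X=4, d=3 → birth, X_1=5
t=1: X=5, d=3 → birth, X_2=6
t=2: X=6, d=5 → hold, X_3=6
t=3: X=6, d=7 → hold, X_4=6
t=4: X=6, d=7 → hold, X_5=6
t=5: X=6, d=3 → birth, X_6=7
t=6: X=7, d=0 → birth, X_7=8
t=7: X=8, d=8 → hold, X_8=8
t=8: X=8, d=4 → death, X_9=7
t=9: X=7, d=1 → birth, X_10=8

8


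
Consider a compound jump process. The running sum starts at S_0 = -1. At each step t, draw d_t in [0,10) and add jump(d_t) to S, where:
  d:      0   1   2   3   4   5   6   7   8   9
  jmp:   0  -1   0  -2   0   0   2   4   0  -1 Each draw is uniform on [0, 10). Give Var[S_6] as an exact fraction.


384/25

Outcome values over d=0..9: [0, -1, 0, -2, 0, 0, 2, 4, 0, -1]
Σy = 2, Σy² = 26, M = 10
μ = 2/10 = 1/5,  σ² = 26/10 − (1/5)² = 64/25
Independent increments: Var[S_6] = 6·σ² = 6·(64/25) = 384/25


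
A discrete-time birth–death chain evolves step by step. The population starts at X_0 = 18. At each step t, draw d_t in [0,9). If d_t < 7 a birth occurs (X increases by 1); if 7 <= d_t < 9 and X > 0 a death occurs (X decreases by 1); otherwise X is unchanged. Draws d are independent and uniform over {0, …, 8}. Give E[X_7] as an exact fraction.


197/9

X can drop by at most 1 per step and X_0 = 18 > T = 7, so X_t >= 18 − t >= 11 > 0 for every t <= 7: the floor at 0 (the 'and X > 0' condition) never binds. Hence X_7 = X_0 + Σ_{t<7} Y_t with i.i.d. increments Y_t = y(d_t) ∈ {+1, −1, 0}.
Outcome values over d=0..8: [1, 1, 1, 1, 1, 1, 1, -1, -1]
Σy = 5, Σy² = 9, M = 9
μ = 5/9 = 5/9,  σ² = 9/9 − (5/9)² = 56/81
E[X_7] = 18 + 7·(5/9) = 197/9


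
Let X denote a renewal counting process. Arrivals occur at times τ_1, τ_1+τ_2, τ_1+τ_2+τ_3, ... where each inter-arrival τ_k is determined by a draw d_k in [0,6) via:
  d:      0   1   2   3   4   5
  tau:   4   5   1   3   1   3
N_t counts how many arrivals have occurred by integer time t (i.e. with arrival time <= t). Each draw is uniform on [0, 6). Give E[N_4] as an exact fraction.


197/162

Inter-arrival values over d=0..5: [4, 5, 1, 3, 1, 3]
Each d has probability 1/6, so the pmf of τ is: f(1) = 1/3, f(3) = 1/3, f(4) = 1/6, f(5) = 1/6
Renewal equation for m(n) = E[N_n]: condition on τ_1 = k (if k <= n, one arrival plus a fresh copy on the remaining n−k steps): m(n) = F(n) + Σ_{k<=n} f(k)·m(n−k), where F(n) = P(τ <= n) and m(0) = 0
m(1) = F(1) = 1/3
m(2) = F(2) + f(1)·m(1) = 1/3 + 1/3·1/3 = 4/9
m(3) = F(3) + f(1)·m(2) = 2/3 + 1/3·4/9 = 22/27
m(4) = F(4) + f(1)·m(3) + f(3)·m(1) = 5/6 + 1/3·22/27 + 1/3·1/3 = 197/162
E[N_4] = m(4) = 197/162


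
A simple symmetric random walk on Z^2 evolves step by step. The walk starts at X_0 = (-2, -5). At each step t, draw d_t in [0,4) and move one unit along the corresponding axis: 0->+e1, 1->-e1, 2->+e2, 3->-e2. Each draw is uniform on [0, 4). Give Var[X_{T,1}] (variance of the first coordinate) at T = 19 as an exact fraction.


Outcome values over d=0..3: [1, -1, 0, 0]
Σy = 0, Σy² = 2, M = 4
μ = 0/4 = 0,  σ² = 2/4 − (0)² = 1/2
Independent increments: Var[X_19] = 19·σ² = 19·(1/2) = 19/2

19/2


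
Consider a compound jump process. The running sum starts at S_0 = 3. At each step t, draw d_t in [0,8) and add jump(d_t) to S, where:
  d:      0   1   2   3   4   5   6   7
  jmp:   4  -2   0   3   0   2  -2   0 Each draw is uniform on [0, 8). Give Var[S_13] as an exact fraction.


3523/64

Outcome values over d=0..7: [4, -2, 0, 3, 0, 2, -2, 0]
Σy = 5, Σy² = 37, M = 8
μ = 5/8 = 5/8,  σ² = 37/8 − (5/8)² = 271/64
Independent increments: Var[S_13] = 13·σ² = 13·(271/64) = 3523/64


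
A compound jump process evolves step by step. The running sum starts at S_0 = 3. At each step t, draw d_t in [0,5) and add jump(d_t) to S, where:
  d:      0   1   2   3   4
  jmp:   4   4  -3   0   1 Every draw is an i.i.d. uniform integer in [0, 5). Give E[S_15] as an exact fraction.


Outcome values over d=0..4: [4, 4, -3, 0, 1]
Σy = 6, Σy² = 42, M = 5
μ = 6/5 = 6/5,  σ² = 42/5 − (6/5)² = 174/25
E[S_15] = 3 + 15·(6/5) = 21

21


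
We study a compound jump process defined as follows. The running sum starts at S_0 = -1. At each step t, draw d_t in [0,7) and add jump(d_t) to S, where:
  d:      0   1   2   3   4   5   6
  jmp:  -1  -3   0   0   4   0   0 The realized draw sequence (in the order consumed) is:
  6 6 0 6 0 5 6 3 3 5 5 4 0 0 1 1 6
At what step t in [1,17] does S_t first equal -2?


t=0: S=-1, d=6, jump=0, S_1=-1
t=1: S=-1, d=6, jump=0, S_2=-1
t=2: S=-1, d=0, jump=-1, S_3=-2
t=3: S=-2, d=6, jump=0, S_4=-2
t=4: S=-2, d=0, jump=-1, S_5=-3
t=5: S=-3, d=5, jump=0, S_6=-3
t=6: S=-3, d=6, jump=0, S_7=-3
t=7: S=-3, d=3, jump=0, S_8=-3
t=8: S=-3, d=3, jump=0, S_9=-3
t=9: S=-3, d=5, jump=0, S_10=-3
t=10: S=-3, d=5, jump=0, S_11=-3
t=11: S=-3, d=4, jump=4, S_12=1
t=12: S=1, d=0, jump=-1, S_13=0
t=13: S=0, d=0, jump=-1, S_14=-1
t=14: S=-1, d=1, jump=-3, S_15=-4
t=15: S=-4, d=1, jump=-3, S_16=-7
t=16: S=-7, d=6, jump=0, S_17=-7

3


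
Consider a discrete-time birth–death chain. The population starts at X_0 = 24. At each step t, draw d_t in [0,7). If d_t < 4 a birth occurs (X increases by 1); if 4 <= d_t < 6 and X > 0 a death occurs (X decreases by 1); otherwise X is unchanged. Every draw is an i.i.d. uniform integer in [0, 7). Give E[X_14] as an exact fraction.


X can drop by at most 1 per step and X_0 = 24 > T = 14, so X_t >= 24 − t >= 10 > 0 for every t <= 14: the floor at 0 (the 'and X > 0' condition) never binds. Hence X_14 = X_0 + Σ_{t<14} Y_t with i.i.d. increments Y_t = y(d_t) ∈ {+1, −1, 0}.
Outcome values over d=0..6: [1, 1, 1, 1, -1, -1, 0]
Σy = 2, Σy² = 6, M = 7
μ = 2/7 = 2/7,  σ² = 6/7 − (2/7)² = 38/49
E[X_14] = 24 + 14·(2/7) = 28

28


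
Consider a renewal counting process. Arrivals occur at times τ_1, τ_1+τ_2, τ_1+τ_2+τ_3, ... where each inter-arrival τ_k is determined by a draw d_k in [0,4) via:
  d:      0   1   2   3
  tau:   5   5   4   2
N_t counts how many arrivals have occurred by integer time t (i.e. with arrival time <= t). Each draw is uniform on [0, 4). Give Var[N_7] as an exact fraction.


1143/4096

Inter-arrival values over d=0..3: [5, 5, 4, 2]
Each d has probability 1/4, so the pmf of τ is: f(2) = 1/4, f(4) = 1/4, f(5) = 1/2
Let p_n(j) = P(N_n = j), with p_0 = [1]. Condition on τ_1: p_n(0) = P(τ > n), and for j >= 1, p_n(j) = Σ_{k<=n} f(k)·p_{n−k}(j−1)
p_1 = [1]  (j = 0)
p_2 = [3/4, 1/4]  (j = 0..1)
p_3 = [3/4, 1/4]  (j = 0..1)
p_4 = [1/2, 7/16, 1/16]  (j = 0..2)
p_5 = [0, 15/16, 1/16]  (j = 0..2)
p_6 = [0, 13/16, 11/64, 1/64]  (j = 0..3)
p_7 = [0, 9/16, 27/64, 1/64]  (j = 0..3)
E[N_7] = Σ j·p_7(j) = 93/64;  E[N_7²] = Σ j²·p_7(j) = 153/64
Var[N_7] = 153/64 − (93/64)² = 1143/4096


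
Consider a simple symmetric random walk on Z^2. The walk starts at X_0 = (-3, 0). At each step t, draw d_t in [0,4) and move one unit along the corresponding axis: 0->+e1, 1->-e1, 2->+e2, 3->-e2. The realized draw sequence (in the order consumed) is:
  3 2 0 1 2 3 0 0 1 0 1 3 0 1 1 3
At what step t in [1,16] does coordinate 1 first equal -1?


t=0: X=(-3, 0), d=3 → -e2, X_1=(-3, -1)
t=1: X=(-3, -1), d=2 → +e2, X_2=(-3, 0)
t=2: X=(-3, 0), d=0 → +e1, X_3=(-2, 0)
t=3: X=(-2, 0), d=1 → -e1, X_4=(-3, 0)
t=4: X=(-3, 0), d=2 → +e2, X_5=(-3, 1)
t=5: X=(-3, 1), d=3 → -e2, X_6=(-3, 0)
t=6: X=(-3, 0), d=0 → +e1, X_7=(-2, 0)
t=7: X=(-2, 0), d=0 → +e1, X_8=(-1, 0)
t=8: X=(-1, 0), d=1 → -e1, X_9=(-2, 0)
t=9: X=(-2, 0), d=0 → +e1, X_10=(-1, 0)
t=10: X=(-1, 0), d=1 → -e1, X_11=(-2, 0)
t=11: X=(-2, 0), d=3 → -e2, X_12=(-2, -1)
t=12: X=(-2, -1), d=0 → +e1, X_13=(-1, -1)
t=13: X=(-1, -1), d=1 → -e1, X_14=(-2, -1)
t=14: X=(-2, -1), d=1 → -e1, X_15=(-3, -1)
t=15: X=(-3, -1), d=3 → -e2, X_16=(-3, -2)

8


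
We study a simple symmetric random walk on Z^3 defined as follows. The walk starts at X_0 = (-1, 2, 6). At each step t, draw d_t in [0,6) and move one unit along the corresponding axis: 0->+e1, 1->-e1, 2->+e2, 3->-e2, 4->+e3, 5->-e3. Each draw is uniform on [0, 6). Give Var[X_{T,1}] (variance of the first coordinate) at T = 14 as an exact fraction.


14/3

Outcome values over d=0..5: [1, -1, 0, 0, 0, 0]
Σy = 0, Σy² = 2, M = 6
μ = 0/6 = 0,  σ² = 2/6 − (0)² = 1/3
Independent increments: Var[X_14] = 14·σ² = 14·(1/3) = 14/3


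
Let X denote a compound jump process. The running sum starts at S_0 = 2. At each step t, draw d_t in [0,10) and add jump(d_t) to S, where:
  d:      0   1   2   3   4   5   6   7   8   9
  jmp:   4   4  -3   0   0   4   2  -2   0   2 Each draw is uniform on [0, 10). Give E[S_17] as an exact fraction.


207/10

Outcome values over d=0..9: [4, 4, -3, 0, 0, 4, 2, -2, 0, 2]
Σy = 11, Σy² = 69, M = 10
μ = 11/10 = 11/10,  σ² = 69/10 − (11/10)² = 569/100
E[S_17] = 2 + 17·(11/10) = 207/10


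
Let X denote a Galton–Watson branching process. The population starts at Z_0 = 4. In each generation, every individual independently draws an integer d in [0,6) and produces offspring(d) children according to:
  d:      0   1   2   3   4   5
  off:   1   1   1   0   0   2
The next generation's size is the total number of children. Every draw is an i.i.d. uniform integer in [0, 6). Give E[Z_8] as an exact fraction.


Outcome values over d=0..5: [1, 1, 1, 0, 0, 2]
Σy = 5, Σy² = 7, M = 6
μ = 5/6 = 5/6,  σ² = 7/6 − (5/6)² = 17/36
E[Z_0] = 4
E[Z_1] = 5/6·E[Z_0] = 10/3
E[Z_2] = 5/6·E[Z_1] = 25/9
E[Z_3] = 5/6·E[Z_2] = 125/54
E[Z_4] = 5/6·E[Z_3] = 625/324
E[Z_5] = 5/6·E[Z_4] = 3125/1944
E[Z_6] = 5/6·E[Z_5] = 15625/11664
E[Z_7] = 5/6·E[Z_6] = 78125/69984
E[Z_8] = 5/6·E[Z_7] = 390625/419904

390625/419904


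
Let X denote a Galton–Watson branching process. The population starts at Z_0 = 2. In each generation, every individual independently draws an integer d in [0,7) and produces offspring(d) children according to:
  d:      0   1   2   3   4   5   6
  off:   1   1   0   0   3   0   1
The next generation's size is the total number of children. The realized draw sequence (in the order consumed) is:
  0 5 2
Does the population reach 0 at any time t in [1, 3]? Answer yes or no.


gen 0: Z_0=2, draws=[0, 5], offspring=[1, 0], Z_1=1
gen 1: Z_1=1, draws=[2], offspring=[0], Z_2=0
gen 2: Z_2=0, draws=[], offspring=[], Z_3=0

yes


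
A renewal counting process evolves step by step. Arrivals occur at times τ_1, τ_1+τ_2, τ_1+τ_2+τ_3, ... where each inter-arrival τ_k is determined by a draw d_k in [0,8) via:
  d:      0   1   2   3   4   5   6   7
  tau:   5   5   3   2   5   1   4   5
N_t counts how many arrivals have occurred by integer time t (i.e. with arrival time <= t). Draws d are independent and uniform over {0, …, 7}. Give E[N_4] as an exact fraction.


Inter-arrival values over d=0..7: [5, 5, 3, 2, 5, 1, 4, 5]
Each d has probability 1/8, so the pmf of τ is: f(1) = 1/8, f(2) = 1/8, f(3) = 1/8, f(4) = 1/8, f(5) = 1/2
Renewal equation for m(n) = E[N_n]: condition on τ_1 = k (if k <= n, one arrival plus a fresh copy on the remaining n−k steps): m(n) = F(n) + Σ_{k<=n} f(k)·m(n−k), where F(n) = P(τ <= n) and m(0) = 0
m(1) = F(1) = 1/8
m(2) = F(2) + f(1)·m(1) = 1/4 + 1/8·1/8 = 17/64
m(3) = F(3) + f(1)·m(2) + f(2)·m(1) = 3/8 + 1/8·17/64 + 1/8·1/8 = 217/512
m(4) = F(4) + f(1)·m(3) + f(2)·m(2) + f(3)·m(1) = 1/2 + 1/8·217/512 + 1/8·17/64 + 1/8·1/8 = 2465/4096
E[N_4] = m(4) = 2465/4096

2465/4096


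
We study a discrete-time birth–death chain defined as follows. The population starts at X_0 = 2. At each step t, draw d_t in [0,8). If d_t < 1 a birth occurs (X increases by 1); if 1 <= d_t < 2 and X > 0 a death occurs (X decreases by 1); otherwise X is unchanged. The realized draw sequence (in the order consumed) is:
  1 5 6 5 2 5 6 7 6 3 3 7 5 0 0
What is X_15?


3

t=0: X=2, d=1 → death, X_1=1
t=1: X=1, d=5 → hold, X_2=1
t=2: X=1, d=6 → hold, X_3=1
t=3: X=1, d=5 → hold, X_4=1
t=4: X=1, d=2 → hold, X_5=1
t=5: X=1, d=5 → hold, X_6=1
t=6: X=1, d=6 → hold, X_7=1
t=7: X=1, d=7 → hold, X_8=1
t=8: X=1, d=6 → hold, X_9=1
t=9: X=1, d=3 → hold, X_10=1
t=10: X=1, d=3 → hold, X_11=1
t=11: X=1, d=7 → hold, X_12=1
t=12: X=1, d=5 → hold, X_13=1
t=13: X=1, d=0 → birth, X_14=2
t=14: X=2, d=0 → birth, X_15=3


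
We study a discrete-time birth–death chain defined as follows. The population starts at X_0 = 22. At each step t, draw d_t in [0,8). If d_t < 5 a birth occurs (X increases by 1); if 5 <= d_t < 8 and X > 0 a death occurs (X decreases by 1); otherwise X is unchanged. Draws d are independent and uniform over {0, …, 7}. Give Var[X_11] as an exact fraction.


165/16

X can drop by at most 1 per step and X_0 = 22 > T = 11, so X_t >= 22 − t >= 11 > 0 for every t <= 11: the floor at 0 (the 'and X > 0' condition) never binds. Hence X_11 = X_0 + Σ_{t<11} Y_t with i.i.d. increments Y_t = y(d_t) ∈ {+1, −1, 0}.
Outcome values over d=0..7: [1, 1, 1, 1, 1, -1, -1, -1]
Σy = 2, Σy² = 8, M = 8
μ = 2/8 = 1/4,  σ² = 8/8 − (1/4)² = 15/16
Independent increments: Var[X_11] = 11·σ² = 11·(15/16) = 165/16


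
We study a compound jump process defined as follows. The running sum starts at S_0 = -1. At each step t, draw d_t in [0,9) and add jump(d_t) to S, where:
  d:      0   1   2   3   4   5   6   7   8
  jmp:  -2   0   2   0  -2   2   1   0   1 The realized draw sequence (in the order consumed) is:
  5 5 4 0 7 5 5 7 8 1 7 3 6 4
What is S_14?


3

t=0: S=-1, d=5, jump=2, S_1=1
t=1: S=1, d=5, jump=2, S_2=3
t=2: S=3, d=4, jump=-2, S_3=1
t=3: S=1, d=0, jump=-2, S_4=-1
t=4: S=-1, d=7, jump=0, S_5=-1
t=5: S=-1, d=5, jump=2, S_6=1
t=6: S=1, d=5, jump=2, S_7=3
t=7: S=3, d=7, jump=0, S_8=3
t=8: S=3, d=8, jump=1, S_9=4
t=9: S=4, d=1, jump=0, S_10=4
t=10: S=4, d=7, jump=0, S_11=4
t=11: S=4, d=3, jump=0, S_12=4
t=12: S=4, d=6, jump=1, S_13=5
t=13: S=5, d=4, jump=-2, S_14=3


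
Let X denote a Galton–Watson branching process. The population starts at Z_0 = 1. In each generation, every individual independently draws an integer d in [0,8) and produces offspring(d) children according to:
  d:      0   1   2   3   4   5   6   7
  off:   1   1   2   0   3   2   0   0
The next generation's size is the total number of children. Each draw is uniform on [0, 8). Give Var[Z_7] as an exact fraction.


101342082333087/4398046511104

Outcome values over d=0..7: [1, 1, 2, 0, 3, 2, 0, 0]
Σy = 9, Σy² = 19, M = 8
μ = 9/8 = 9/8,  σ² = 19/8 − (9/8)² = 71/64
V_0 = 0, E_0 = 1
V_1 = 71/64·E_0 + (9/8)²·V_0 = 71/64;  E_1 = 9/8
V_2 = 71/64·E_1 + (9/8)²·V_1 = 10863/4096;  E_2 = 81/64
V_3 = 71/64·E_2 + (9/8)²·V_2 = 1247967/262144;  E_3 = 729/512
V_4 = 71/64·E_3 + (9/8)²·V_3 = 127585935/16777216;  E_4 = 6561/4096
V_5 = 71/64·E_4 + (9/8)²·V_4 = 12242504511/1073741824;  E_5 = 59049/32768
V_6 = 71/64·E_5 + (9/8)²·V_5 = 1129022017263/68719476736;  E_6 = 531441/262144
V_7 = 71/64·E_6 + (9/8)²·V_6 = 101342082333087/4398046511104;  E_7 = 4782969/2097152


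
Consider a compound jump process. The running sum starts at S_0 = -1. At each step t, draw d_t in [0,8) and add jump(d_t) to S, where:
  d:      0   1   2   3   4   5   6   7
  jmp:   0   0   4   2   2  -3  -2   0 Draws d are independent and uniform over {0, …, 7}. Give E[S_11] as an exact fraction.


Outcome values over d=0..7: [0, 0, 4, 2, 2, -3, -2, 0]
Σy = 3, Σy² = 37, M = 8
μ = 3/8 = 3/8,  σ² = 37/8 − (3/8)² = 287/64
E[S_11] = -1 + 11·(3/8) = 25/8

25/8


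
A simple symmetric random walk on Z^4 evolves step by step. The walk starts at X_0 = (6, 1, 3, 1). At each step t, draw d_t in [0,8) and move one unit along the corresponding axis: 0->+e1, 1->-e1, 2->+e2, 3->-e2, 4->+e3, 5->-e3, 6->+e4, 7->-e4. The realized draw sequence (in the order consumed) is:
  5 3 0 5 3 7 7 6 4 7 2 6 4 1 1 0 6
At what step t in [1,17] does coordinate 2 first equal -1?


5

t=0: X=(6, 1, 3, 1), d=5 → -e3, X_1=(6, 1, 2, 1)
t=1: X=(6, 1, 2, 1), d=3 → -e2, X_2=(6, 0, 2, 1)
t=2: X=(6, 0, 2, 1), d=0 → +e1, X_3=(7, 0, 2, 1)
t=3: X=(7, 0, 2, 1), d=5 → -e3, X_4=(7, 0, 1, 1)
t=4: X=(7, 0, 1, 1), d=3 → -e2, X_5=(7, -1, 1, 1)
t=5: X=(7, -1, 1, 1), d=7 → -e4, X_6=(7, -1, 1, 0)
t=6: X=(7, -1, 1, 0), d=7 → -e4, X_7=(7, -1, 1, -1)
t=7: X=(7, -1, 1, -1), d=6 → +e4, X_8=(7, -1, 1, 0)
t=8: X=(7, -1, 1, 0), d=4 → +e3, X_9=(7, -1, 2, 0)
t=9: X=(7, -1, 2, 0), d=7 → -e4, X_10=(7, -1, 2, -1)
t=10: X=(7, -1, 2, -1), d=2 → +e2, X_11=(7, 0, 2, -1)
t=11: X=(7, 0, 2, -1), d=6 → +e4, X_12=(7, 0, 2, 0)
t=12: X=(7, 0, 2, 0), d=4 → +e3, X_13=(7, 0, 3, 0)
t=13: X=(7, 0, 3, 0), d=1 → -e1, X_14=(6, 0, 3, 0)
t=14: X=(6, 0, 3, 0), d=1 → -e1, X_15=(5, 0, 3, 0)
t=15: X=(5, 0, 3, 0), d=0 → +e1, X_16=(6, 0, 3, 0)
t=16: X=(6, 0, 3, 0), d=6 → +e4, X_17=(6, 0, 3, 1)


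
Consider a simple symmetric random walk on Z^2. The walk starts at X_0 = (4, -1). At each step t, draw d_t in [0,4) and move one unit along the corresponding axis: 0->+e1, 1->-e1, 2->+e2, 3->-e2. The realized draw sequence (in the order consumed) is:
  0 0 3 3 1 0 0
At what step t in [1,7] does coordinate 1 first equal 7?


7

t=0: X=(4, -1), d=0 → +e1, X_1=(5, -1)
t=1: X=(5, -1), d=0 → +e1, X_2=(6, -1)
t=2: X=(6, -1), d=3 → -e2, X_3=(6, -2)
t=3: X=(6, -2), d=3 → -e2, X_4=(6, -3)
t=4: X=(6, -3), d=1 → -e1, X_5=(5, -3)
t=5: X=(5, -3), d=0 → +e1, X_6=(6, -3)
t=6: X=(6, -3), d=0 → +e1, X_7=(7, -3)


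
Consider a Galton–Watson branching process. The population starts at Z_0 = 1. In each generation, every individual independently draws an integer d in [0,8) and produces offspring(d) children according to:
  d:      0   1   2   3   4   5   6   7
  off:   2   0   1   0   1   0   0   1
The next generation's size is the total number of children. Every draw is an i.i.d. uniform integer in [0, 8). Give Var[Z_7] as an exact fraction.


Outcome values over d=0..7: [2, 0, 1, 0, 1, 0, 0, 1]
Σy = 5, Σy² = 7, M = 8
μ = 5/8 = 5/8,  σ² = 7/8 − (5/8)² = 31/64
V_0 = 0, E_0 = 1
V_1 = 31/64·E_0 + (5/8)²·V_0 = 31/64;  E_1 = 5/8
V_2 = 31/64·E_1 + (5/8)²·V_1 = 2015/4096;  E_2 = 25/64
V_3 = 31/64·E_2 + (5/8)²·V_2 = 99975/262144;  E_3 = 125/512
V_4 = 31/64·E_3 + (5/8)²·V_3 = 4483375/16777216;  E_4 = 625/4096
V_5 = 31/64·E_4 + (5/8)²·V_4 = 191444375/1073741824;  E_5 = 3125/32768
V_6 = 31/64·E_5 + (5/8)²·V_5 = 7960509375/68719476736;  E_6 = 15625/262144
V_7 = 31/64·E_6 + (5/8)²·V_6 = 325988734375/4398046511104;  E_7 = 78125/2097152

325988734375/4398046511104


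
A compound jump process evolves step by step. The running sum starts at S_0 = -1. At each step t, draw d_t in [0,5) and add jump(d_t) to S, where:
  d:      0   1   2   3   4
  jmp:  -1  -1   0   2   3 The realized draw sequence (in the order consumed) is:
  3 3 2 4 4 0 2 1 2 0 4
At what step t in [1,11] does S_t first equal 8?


t=0: S=-1, d=3, jump=2, S_1=1
t=1: S=1, d=3, jump=2, S_2=3
t=2: S=3, d=2, jump=0, S_3=3
t=3: S=3, d=4, jump=3, S_4=6
t=4: S=6, d=4, jump=3, S_5=9
t=5: S=9, d=0, jump=-1, S_6=8
t=6: S=8, d=2, jump=0, S_7=8
t=7: S=8, d=1, jump=-1, S_8=7
t=8: S=7, d=2, jump=0, S_9=7
t=9: S=7, d=0, jump=-1, S_10=6
t=10: S=6, d=4, jump=3, S_11=9

6


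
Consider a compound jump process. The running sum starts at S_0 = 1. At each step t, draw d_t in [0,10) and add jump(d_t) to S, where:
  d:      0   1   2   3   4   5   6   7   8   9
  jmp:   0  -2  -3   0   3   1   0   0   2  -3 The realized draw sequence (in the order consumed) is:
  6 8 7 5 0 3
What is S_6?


4

t=0: S=1, d=6, jump=0, S_1=1
t=1: S=1, d=8, jump=2, S_2=3
t=2: S=3, d=7, jump=0, S_3=3
t=3: S=3, d=5, jump=1, S_4=4
t=4: S=4, d=0, jump=0, S_5=4
t=5: S=4, d=3, jump=0, S_6=4


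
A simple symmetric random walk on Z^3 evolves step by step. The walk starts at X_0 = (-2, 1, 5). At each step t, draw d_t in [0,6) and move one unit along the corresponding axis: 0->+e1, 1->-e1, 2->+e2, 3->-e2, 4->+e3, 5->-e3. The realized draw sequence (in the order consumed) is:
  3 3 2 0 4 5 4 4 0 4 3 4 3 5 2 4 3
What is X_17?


t=0: X=(-2, 1, 5), d=3 → -e2, X_1=(-2, 0, 5)
t=1: X=(-2, 0, 5), d=3 → -e2, X_2=(-2, -1, 5)
t=2: X=(-2, -1, 5), d=2 → +e2, X_3=(-2, 0, 5)
t=3: X=(-2, 0, 5), d=0 → +e1, X_4=(-1, 0, 5)
t=4: X=(-1, 0, 5), d=4 → +e3, X_5=(-1, 0, 6)
t=5: X=(-1, 0, 6), d=5 → -e3, X_6=(-1, 0, 5)
t=6: X=(-1, 0, 5), d=4 → +e3, X_7=(-1, 0, 6)
t=7: X=(-1, 0, 6), d=4 → +e3, X_8=(-1, 0, 7)
t=8: X=(-1, 0, 7), d=0 → +e1, X_9=(0, 0, 7)
t=9: X=(0, 0, 7), d=4 → +e3, X_10=(0, 0, 8)
t=10: X=(0, 0, 8), d=3 → -e2, X_11=(0, -1, 8)
t=11: X=(0, -1, 8), d=4 → +e3, X_12=(0, -1, 9)
t=12: X=(0, -1, 9), d=3 → -e2, X_13=(0, -2, 9)
t=13: X=(0, -2, 9), d=5 → -e3, X_14=(0, -2, 8)
t=14: X=(0, -2, 8), d=2 → +e2, X_15=(0, -1, 8)
t=15: X=(0, -1, 8), d=4 → +e3, X_16=(0, -1, 9)
t=16: X=(0, -1, 9), d=3 → -e2, X_17=(0, -2, 9)

(0, -2, 9)


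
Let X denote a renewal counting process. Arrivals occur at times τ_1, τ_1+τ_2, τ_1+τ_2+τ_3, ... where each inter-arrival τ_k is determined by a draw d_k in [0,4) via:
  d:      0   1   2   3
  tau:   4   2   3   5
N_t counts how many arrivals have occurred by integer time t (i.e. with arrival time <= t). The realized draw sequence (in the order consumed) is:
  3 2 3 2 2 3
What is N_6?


draw d_1=3: τ_1=5, arrival time A_1=5
draw d_2=2: τ_2=3, arrival time A_2=8
draw d_3=3: τ_3=5, arrival time A_3=13
draw d_4=2: τ_4=3, arrival time A_4=16
draw d_5=2: τ_5=3, arrival time A_5=19
draw d_6=3: τ_6=5, arrival time A_6=24
N_t over t=0..6: 0:0 1:0 2:0 3:0 4:0 5:1 6:1

1


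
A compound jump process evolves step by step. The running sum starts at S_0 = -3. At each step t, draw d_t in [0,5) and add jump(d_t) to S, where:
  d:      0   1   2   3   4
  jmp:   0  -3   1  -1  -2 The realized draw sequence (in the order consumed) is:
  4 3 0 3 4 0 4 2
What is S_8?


-10

t=0: S=-3, d=4, jump=-2, S_1=-5
t=1: S=-5, d=3, jump=-1, S_2=-6
t=2: S=-6, d=0, jump=0, S_3=-6
t=3: S=-6, d=3, jump=-1, S_4=-7
t=4: S=-7, d=4, jump=-2, S_5=-9
t=5: S=-9, d=0, jump=0, S_6=-9
t=6: S=-9, d=4, jump=-2, S_7=-11
t=7: S=-11, d=2, jump=1, S_8=-10


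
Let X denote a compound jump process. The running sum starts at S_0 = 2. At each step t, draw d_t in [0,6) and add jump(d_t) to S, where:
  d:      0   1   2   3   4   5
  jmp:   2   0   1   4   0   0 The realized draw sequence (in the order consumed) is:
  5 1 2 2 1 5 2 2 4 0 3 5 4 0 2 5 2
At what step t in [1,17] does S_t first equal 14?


t=0: S=2, d=5, jump=0, S_1=2
t=1: S=2, d=1, jump=0, S_2=2
t=2: S=2, d=2, jump=1, S_3=3
t=3: S=3, d=2, jump=1, S_4=4
t=4: S=4, d=1, jump=0, S_5=4
t=5: S=4, d=5, jump=0, S_6=4
t=6: S=4, d=2, jump=1, S_7=5
t=7: S=5, d=2, jump=1, S_8=6
t=8: S=6, d=4, jump=0, S_9=6
t=9: S=6, d=0, jump=2, S_10=8
t=10: S=8, d=3, jump=4, S_11=12
t=11: S=12, d=5, jump=0, S_12=12
t=12: S=12, d=4, jump=0, S_13=12
t=13: S=12, d=0, jump=2, S_14=14
t=14: S=14, d=2, jump=1, S_15=15
t=15: S=15, d=5, jump=0, S_16=15
t=16: S=15, d=2, jump=1, S_17=16

14


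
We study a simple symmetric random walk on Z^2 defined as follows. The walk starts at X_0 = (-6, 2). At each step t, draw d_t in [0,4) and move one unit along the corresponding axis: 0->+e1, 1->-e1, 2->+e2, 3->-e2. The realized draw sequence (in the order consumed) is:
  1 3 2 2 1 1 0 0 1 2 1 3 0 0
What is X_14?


(-7, 3)

t=0: X=(-6, 2), d=1 → -e1, X_1=(-7, 2)
t=1: X=(-7, 2), d=3 → -e2, X_2=(-7, 1)
t=2: X=(-7, 1), d=2 → +e2, X_3=(-7, 2)
t=3: X=(-7, 2), d=2 → +e2, X_4=(-7, 3)
t=4: X=(-7, 3), d=1 → -e1, X_5=(-8, 3)
t=5: X=(-8, 3), d=1 → -e1, X_6=(-9, 3)
t=6: X=(-9, 3), d=0 → +e1, X_7=(-8, 3)
t=7: X=(-8, 3), d=0 → +e1, X_8=(-7, 3)
t=8: X=(-7, 3), d=1 → -e1, X_9=(-8, 3)
t=9: X=(-8, 3), d=2 → +e2, X_10=(-8, 4)
t=10: X=(-8, 4), d=1 → -e1, X_11=(-9, 4)
t=11: X=(-9, 4), d=3 → -e2, X_12=(-9, 3)
t=12: X=(-9, 3), d=0 → +e1, X_13=(-8, 3)
t=13: X=(-8, 3), d=0 → +e1, X_14=(-7, 3)


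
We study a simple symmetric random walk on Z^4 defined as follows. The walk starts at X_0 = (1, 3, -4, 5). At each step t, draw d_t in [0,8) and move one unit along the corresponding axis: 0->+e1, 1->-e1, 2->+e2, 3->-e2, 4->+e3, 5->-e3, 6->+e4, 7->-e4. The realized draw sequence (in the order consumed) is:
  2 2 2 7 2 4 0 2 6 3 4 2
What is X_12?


(2, 8, -2, 5)

t=0: X=(1, 3, -4, 5), d=2 → +e2, X_1=(1, 4, -4, 5)
t=1: X=(1, 4, -4, 5), d=2 → +e2, X_2=(1, 5, -4, 5)
t=2: X=(1, 5, -4, 5), d=2 → +e2, X_3=(1, 6, -4, 5)
t=3: X=(1, 6, -4, 5), d=7 → -e4, X_4=(1, 6, -4, 4)
t=4: X=(1, 6, -4, 4), d=2 → +e2, X_5=(1, 7, -4, 4)
t=5: X=(1, 7, -4, 4), d=4 → +e3, X_6=(1, 7, -3, 4)
t=6: X=(1, 7, -3, 4), d=0 → +e1, X_7=(2, 7, -3, 4)
t=7: X=(2, 7, -3, 4), d=2 → +e2, X_8=(2, 8, -3, 4)
t=8: X=(2, 8, -3, 4), d=6 → +e4, X_9=(2, 8, -3, 5)
t=9: X=(2, 8, -3, 5), d=3 → -e2, X_10=(2, 7, -3, 5)
t=10: X=(2, 7, -3, 5), d=4 → +e3, X_11=(2, 7, -2, 5)
t=11: X=(2, 7, -2, 5), d=2 → +e2, X_12=(2, 8, -2, 5)


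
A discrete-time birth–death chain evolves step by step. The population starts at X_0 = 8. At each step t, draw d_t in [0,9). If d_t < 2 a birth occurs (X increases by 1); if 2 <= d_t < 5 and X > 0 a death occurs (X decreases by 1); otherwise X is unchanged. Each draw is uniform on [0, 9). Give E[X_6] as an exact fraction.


X can drop by at most 1 per step and X_0 = 8 > T = 6, so X_t >= 8 − t >= 2 > 0 for every t <= 6: the floor at 0 (the 'and X > 0' condition) never binds. Hence X_6 = X_0 + Σ_{t<6} Y_t with i.i.d. increments Y_t = y(d_t) ∈ {+1, −1, 0}.
Outcome values over d=0..8: [1, 1, -1, -1, -1, 0, 0, 0, 0]
Σy = -1, Σy² = 5, M = 9
μ = -1/9 = -1/9,  σ² = 5/9 − (-1/9)² = 44/81
E[X_6] = 8 + 6·(-1/9) = 22/3

22/3


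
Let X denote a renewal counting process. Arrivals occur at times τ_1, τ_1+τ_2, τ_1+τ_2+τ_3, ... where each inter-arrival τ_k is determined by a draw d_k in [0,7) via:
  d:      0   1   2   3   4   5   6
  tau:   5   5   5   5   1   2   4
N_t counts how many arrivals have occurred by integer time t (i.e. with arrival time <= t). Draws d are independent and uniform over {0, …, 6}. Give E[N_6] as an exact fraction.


Inter-arrival values over d=0..6: [5, 5, 5, 5, 1, 2, 4]
Each d has probability 1/7, so the pmf of τ is: f(1) = 1/7, f(2) = 1/7, f(4) = 1/7, f(5) = 4/7
Renewal equation for m(n) = E[N_n]: condition on τ_1 = k (if k <= n, one arrival plus a fresh copy on the remaining n−k steps): m(n) = F(n) + Σ_{k<=n} f(k)·m(n−k), where F(n) = P(τ <= n) and m(0) = 0
m(1) = F(1) = 1/7
m(2) = F(2) + f(1)·m(1) = 2/7 + 1/7·1/7 = 15/49
m(3) = F(3) + f(1)·m(2) + f(2)·m(1) = 2/7 + 1/7·15/49 + 1/7·1/7 = 120/343
m(4) = F(4) + f(1)·m(3) + f(2)·m(2) = 3/7 + 1/7·120/343 + 1/7·15/49 = 1254/2401
m(5) = F(5) + f(1)·m(4) + f(2)·m(3) + f(4)·m(1) = 1 + 1/7·1254/2401 + 1/7·120/343 + 1/7·1/7 = 19244/16807
m(6) = F(6) + f(1)·m(5) + f(2)·m(4) + f(4)·m(2) + f(5)·m(1) = 1 + 1/7·19244/16807 + 1/7·1254/2401 + 1/7·15/49 + 4/7·1/7 = 160420/117649
E[N_6] = m(6) = 160420/117649

160420/117649


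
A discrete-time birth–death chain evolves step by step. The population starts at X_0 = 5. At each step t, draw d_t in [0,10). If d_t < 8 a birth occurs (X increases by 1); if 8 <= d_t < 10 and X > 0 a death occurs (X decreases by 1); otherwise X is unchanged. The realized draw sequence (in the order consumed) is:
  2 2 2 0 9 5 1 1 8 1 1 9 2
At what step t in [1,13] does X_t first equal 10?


t=0: X=5, d=2 → birth, X_1=6
t=1: X=6, d=2 → birth, X_2=7
t=2: X=7, d=2 → birth, X_3=8
t=3: X=8, d=0 → birth, X_4=9
t=4: X=9, d=9 → death, X_5=8
t=5: X=8, d=5 → birth, X_6=9
t=6: X=9, d=1 → birth, X_7=10
t=7: X=10, d=1 → birth, X_8=11
t=8: X=11, d=8 → death, X_9=10
t=9: X=10, d=1 → birth, X_10=11
t=10: X=11, d=1 → birth, X_11=12
t=11: X=12, d=9 → death, X_12=11
t=12: X=11, d=2 → birth, X_13=12

7


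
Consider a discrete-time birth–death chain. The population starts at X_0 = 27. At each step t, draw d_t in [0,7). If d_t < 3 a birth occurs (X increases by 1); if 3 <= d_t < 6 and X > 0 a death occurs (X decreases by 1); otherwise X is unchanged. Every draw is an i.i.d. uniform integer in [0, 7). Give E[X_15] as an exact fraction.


X can drop by at most 1 per step and X_0 = 27 > T = 15, so X_t >= 27 − t >= 12 > 0 for every t <= 15: the floor at 0 (the 'and X > 0' condition) never binds. Hence X_15 = X_0 + Σ_{t<15} Y_t with i.i.d. increments Y_t = y(d_t) ∈ {+1, −1, 0}.
Outcome values over d=0..6: [1, 1, 1, -1, -1, -1, 0]
Σy = 0, Σy² = 6, M = 7
μ = 0/7 = 0,  σ² = 6/7 − (0)² = 6/7
E[X_15] = 27 + 15·(0) = 27

27


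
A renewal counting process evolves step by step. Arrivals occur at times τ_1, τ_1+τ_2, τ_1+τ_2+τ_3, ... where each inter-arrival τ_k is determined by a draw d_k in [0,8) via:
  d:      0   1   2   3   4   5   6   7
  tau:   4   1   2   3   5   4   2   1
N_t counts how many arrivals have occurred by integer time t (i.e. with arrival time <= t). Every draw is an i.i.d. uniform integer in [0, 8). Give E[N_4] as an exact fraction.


Inter-arrival values over d=0..7: [4, 1, 2, 3, 5, 4, 2, 1]
Each d has probability 1/8, so the pmf of τ is: f(1) = 1/4, f(2) = 1/4, f(3) = 1/8, f(4) = 1/4, f(5) = 1/8
Renewal equation for m(n) = E[N_n]: condition on τ_1 = k (if k <= n, one arrival plus a fresh copy on the remaining n−k steps): m(n) = F(n) + Σ_{k<=n} f(k)·m(n−k), where F(n) = P(τ <= n) and m(0) = 0
m(1) = F(1) = 1/4
m(2) = F(2) + f(1)·m(1) = 1/2 + 1/4·1/4 = 9/16
m(3) = F(3) + f(1)·m(2) + f(2)·m(1) = 5/8 + 1/4·9/16 + 1/4·1/4 = 53/64
m(4) = F(4) + f(1)·m(3) + f(2)·m(2) + f(3)·m(1) = 7/8 + 1/4·53/64 + 1/4·9/16 + 1/8·1/4 = 321/256
E[N_4] = m(4) = 321/256

321/256


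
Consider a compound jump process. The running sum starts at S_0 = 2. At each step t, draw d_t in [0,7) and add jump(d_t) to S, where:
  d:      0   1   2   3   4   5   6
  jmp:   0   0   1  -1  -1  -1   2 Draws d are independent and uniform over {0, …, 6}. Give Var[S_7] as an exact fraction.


8

Outcome values over d=0..6: [0, 0, 1, -1, -1, -1, 2]
Σy = 0, Σy² = 8, M = 7
μ = 0/7 = 0,  σ² = 8/7 − (0)² = 8/7
Independent increments: Var[S_7] = 7·σ² = 7·(8/7) = 8


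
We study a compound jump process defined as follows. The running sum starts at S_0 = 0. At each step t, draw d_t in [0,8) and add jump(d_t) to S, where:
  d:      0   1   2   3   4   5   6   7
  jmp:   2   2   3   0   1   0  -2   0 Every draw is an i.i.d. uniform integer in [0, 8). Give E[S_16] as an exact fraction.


Outcome values over d=0..7: [2, 2, 3, 0, 1, 0, -2, 0]
Σy = 6, Σy² = 22, M = 8
μ = 6/8 = 3/4,  σ² = 22/8 − (3/4)² = 35/16
E[S_16] = 0 + 16·(3/4) = 12

12


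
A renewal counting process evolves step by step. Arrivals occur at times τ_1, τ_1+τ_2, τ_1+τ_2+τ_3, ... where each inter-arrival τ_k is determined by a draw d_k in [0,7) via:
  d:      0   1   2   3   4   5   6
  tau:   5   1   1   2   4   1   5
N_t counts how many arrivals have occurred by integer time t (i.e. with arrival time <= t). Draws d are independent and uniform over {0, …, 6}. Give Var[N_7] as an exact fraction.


861774276018/678223072849

Inter-arrival values over d=0..6: [5, 1, 1, 2, 4, 1, 5]
Each d has probability 1/7, so the pmf of τ is: f(1) = 3/7, f(2) = 1/7, f(4) = 1/7, f(5) = 2/7
Let p_n(j) = P(N_n = j), with p_0 = [1]. Condition on τ_1: p_n(0) = P(τ > n), and for j >= 1, p_n(j) = Σ_{k<=n} f(k)·p_{n−k}(j−1)
p_1 = [4/7, 3/7]  (j = 0..1)
p_2 = [3/7, 19/49, 9/49]  (j = 0..2)
p_3 = [3/7, 13/49, 78/343, 27/343]  (j = 0..3)
p_4 = [2/7, 19/49, 58/343, 297/2401, 81/2401]  (j = 0..4)
p_5 = [0, 27/49, 13/49, 36/343, 1080/16807, 243/16807]  (j = 0..5)
p_6 = [0, 13/49, 23/49, 394/2401, 1053/16807, 3807/117649, 729/117649]  (j = 0..6)
p_7 = [0, 9/49, 117/343, 778/2401, 1623/16807, 4239/117649, 13122/823543, 2187/823543]  (j = 0..7)
E[N_7] = Σ j·p_7(j) = 2074173/823543;  E[N_7²] = Σ j²·p_7(j) = 6270429/823543
Var[N_7] = 6270429/823543 − (2074173/823543)² = 861774276018/678223072849
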